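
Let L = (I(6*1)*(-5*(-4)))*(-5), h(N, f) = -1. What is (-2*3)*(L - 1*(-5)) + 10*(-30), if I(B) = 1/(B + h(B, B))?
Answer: -210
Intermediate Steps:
I(B) = 1/(-1 + B) (I(B) = 1/(B - 1) = 1/(-1 + B))
L = -20 (L = ((-5*(-4))/(-1 + 6*1))*(-5) = (20/(-1 + 6))*(-5) = (20/5)*(-5) = ((⅕)*20)*(-5) = 4*(-5) = -20)
(-2*3)*(L - 1*(-5)) + 10*(-30) = (-2*3)*(-20 - 1*(-5)) + 10*(-30) = -6*(-20 + 5) - 300 = -6*(-15) - 300 = 90 - 300 = -210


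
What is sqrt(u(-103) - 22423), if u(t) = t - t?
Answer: I*sqrt(22423) ≈ 149.74*I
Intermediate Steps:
u(t) = 0
sqrt(u(-103) - 22423) = sqrt(0 - 22423) = sqrt(-22423) = I*sqrt(22423)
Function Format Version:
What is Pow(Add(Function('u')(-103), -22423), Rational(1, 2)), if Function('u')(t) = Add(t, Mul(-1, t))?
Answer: Mul(I, Pow(22423, Rational(1, 2))) ≈ Mul(149.74, I)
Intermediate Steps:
Function('u')(t) = 0
Pow(Add(Function('u')(-103), -22423), Rational(1, 2)) = Pow(Add(0, -22423), Rational(1, 2)) = Pow(-22423, Rational(1, 2)) = Mul(I, Pow(22423, Rational(1, 2)))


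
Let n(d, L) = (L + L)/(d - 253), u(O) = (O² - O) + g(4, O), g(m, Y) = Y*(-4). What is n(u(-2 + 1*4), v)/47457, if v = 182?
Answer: -52/1755909 ≈ -2.9614e-5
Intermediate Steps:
g(m, Y) = -4*Y
u(O) = O² - 5*O (u(O) = (O² - O) - 4*O = O² - 5*O)
n(d, L) = 2*L/(-253 + d) (n(d, L) = (2*L)/(-253 + d) = 2*L/(-253 + d))
n(u(-2 + 1*4), v)/47457 = (2*182/(-253 + (-2 + 1*4)*(-5 + (-2 + 1*4))))/47457 = (2*182/(-253 + (-2 + 4)*(-5 + (-2 + 4))))*(1/47457) = (2*182/(-253 + 2*(-5 + 2)))*(1/47457) = (2*182/(-253 + 2*(-3)))*(1/47457) = (2*182/(-253 - 6))*(1/47457) = (2*182/(-259))*(1/47457) = (2*182*(-1/259))*(1/47457) = -52/37*1/47457 = -52/1755909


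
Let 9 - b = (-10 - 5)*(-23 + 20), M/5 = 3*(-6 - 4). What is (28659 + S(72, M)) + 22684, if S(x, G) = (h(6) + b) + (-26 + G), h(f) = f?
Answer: 51137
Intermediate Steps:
M = -150 (M = 5*(3*(-6 - 4)) = 5*(3*(-10)) = 5*(-30) = -150)
b = -36 (b = 9 - (-10 - 5)*(-23 + 20) = 9 - (-15)*(-3) = 9 - 1*45 = 9 - 45 = -36)
S(x, G) = -56 + G (S(x, G) = (6 - 36) + (-26 + G) = -30 + (-26 + G) = -56 + G)
(28659 + S(72, M)) + 22684 = (28659 + (-56 - 150)) + 22684 = (28659 - 206) + 22684 = 28453 + 22684 = 51137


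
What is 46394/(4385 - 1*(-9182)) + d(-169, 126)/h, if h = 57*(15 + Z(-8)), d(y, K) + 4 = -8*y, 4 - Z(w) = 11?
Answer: 9860995/1546638 ≈ 6.3758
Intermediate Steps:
Z(w) = -7 (Z(w) = 4 - 1*11 = 4 - 11 = -7)
d(y, K) = -4 - 8*y
h = 456 (h = 57*(15 - 7) = 57*8 = 456)
46394/(4385 - 1*(-9182)) + d(-169, 126)/h = 46394/(4385 - 1*(-9182)) + (-4 - 8*(-169))/456 = 46394/(4385 + 9182) + (-4 + 1352)*(1/456) = 46394/13567 + 1348*(1/456) = 46394*(1/13567) + 337/114 = 46394/13567 + 337/114 = 9860995/1546638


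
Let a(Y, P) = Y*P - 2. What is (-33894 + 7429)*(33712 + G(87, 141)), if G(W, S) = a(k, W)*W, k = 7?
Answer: -2289778265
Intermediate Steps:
a(Y, P) = -2 + P*Y (a(Y, P) = P*Y - 2 = -2 + P*Y)
G(W, S) = W*(-2 + 7*W) (G(W, S) = (-2 + W*7)*W = (-2 + 7*W)*W = W*(-2 + 7*W))
(-33894 + 7429)*(33712 + G(87, 141)) = (-33894 + 7429)*(33712 + 87*(-2 + 7*87)) = -26465*(33712 + 87*(-2 + 609)) = -26465*(33712 + 87*607) = -26465*(33712 + 52809) = -26465*86521 = -2289778265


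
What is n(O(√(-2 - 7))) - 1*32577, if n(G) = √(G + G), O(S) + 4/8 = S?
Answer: -32577 + √(-1 + 6*I) ≈ -32575.0 + 1.8819*I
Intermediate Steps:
O(S) = -½ + S
n(G) = √2*√G (n(G) = √(2*G) = √2*√G)
n(O(√(-2 - 7))) - 1*32577 = √2*√(-½ + √(-2 - 7)) - 1*32577 = √2*√(-½ + √(-9)) - 32577 = √2*√(-½ + 3*I) - 32577 = -32577 + √2*√(-½ + 3*I)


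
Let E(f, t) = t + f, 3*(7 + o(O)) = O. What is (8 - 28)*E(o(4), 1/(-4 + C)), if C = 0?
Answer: 355/3 ≈ 118.33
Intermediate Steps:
o(O) = -7 + O/3
E(f, t) = f + t
(8 - 28)*E(o(4), 1/(-4 + C)) = (8 - 28)*((-7 + (⅓)*4) + 1/(-4 + 0)) = -20*((-7 + 4/3) + 1/(-4)) = -20*(-17/3 - ¼) = -20*(-71/12) = 355/3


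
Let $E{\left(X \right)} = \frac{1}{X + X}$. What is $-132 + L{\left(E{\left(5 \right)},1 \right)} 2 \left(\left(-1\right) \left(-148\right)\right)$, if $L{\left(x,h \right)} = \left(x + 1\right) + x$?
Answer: $\frac{1116}{5} \approx 223.2$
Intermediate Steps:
$E{\left(X \right)} = \frac{1}{2 X}$
$L{\left(x,h \right)} = 1 + 2 x$ ($L{\left(x,h \right)} = \left(1 + x\right) + x = 1 + 2 x$)
$-132 + L{\left(E{\left(5 \right)},1 \right)} 2 \left(\left(-1\right) \left(-148\right)\right) = -132 + \left(1 + 2 \frac{1}{2 \cdot 5}\right) 2 \left(\left(-1\right) \left(-148\right)\right) = -132 + \left(1 + 2 \cdot \frac{1}{2} \cdot \frac{1}{5}\right) 2 \cdot 148 = -132 + \left(1 + 2 \cdot \frac{1}{10}\right) 2 \cdot 148 = -132 + \left(1 + \frac{1}{5}\right) 2 \cdot 148 = -132 + \frac{6}{5} \cdot 2 \cdot 148 = -132 + \frac{12}{5} \cdot 148 = -132 + \frac{1776}{5} = \frac{1116}{5}$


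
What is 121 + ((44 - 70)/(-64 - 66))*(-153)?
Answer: 452/5 ≈ 90.400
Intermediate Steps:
121 + ((44 - 70)/(-64 - 66))*(-153) = 121 - 26/(-130)*(-153) = 121 - 26*(-1/130)*(-153) = 121 + (⅕)*(-153) = 121 - 153/5 = 452/5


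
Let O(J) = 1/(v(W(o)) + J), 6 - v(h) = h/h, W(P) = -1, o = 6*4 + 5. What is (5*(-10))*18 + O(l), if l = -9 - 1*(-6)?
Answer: -1799/2 ≈ -899.50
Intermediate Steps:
l = -3 (l = -9 + 6 = -3)
o = 29 (o = 24 + 5 = 29)
v(h) = 5 (v(h) = 6 - h/h = 6 - 1*1 = 6 - 1 = 5)
O(J) = 1/(5 + J)
(5*(-10))*18 + O(l) = (5*(-10))*18 + 1/(5 - 3) = -50*18 + 1/2 = -900 + 1/2 = -1799/2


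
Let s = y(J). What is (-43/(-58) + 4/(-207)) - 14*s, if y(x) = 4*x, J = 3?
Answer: -2008339/12006 ≈ -167.28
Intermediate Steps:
s = 12 (s = 4*3 = 12)
(-43/(-58) + 4/(-207)) - 14*s = (-43/(-58) + 4/(-207)) - 14*12 = (-43*(-1/58) + 4*(-1/207)) - 168 = (43/58 - 4/207) - 168 = 8669/12006 - 168 = -2008339/12006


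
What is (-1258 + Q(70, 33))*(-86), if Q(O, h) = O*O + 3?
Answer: -313470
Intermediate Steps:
Q(O, h) = 3 + O**2 (Q(O, h) = O**2 + 3 = 3 + O**2)
(-1258 + Q(70, 33))*(-86) = (-1258 + (3 + 70**2))*(-86) = (-1258 + (3 + 4900))*(-86) = (-1258 + 4903)*(-86) = 3645*(-86) = -313470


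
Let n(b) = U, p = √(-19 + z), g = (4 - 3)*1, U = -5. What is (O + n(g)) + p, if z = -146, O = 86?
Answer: 81 + I*√165 ≈ 81.0 + 12.845*I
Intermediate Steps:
g = 1 (g = 1*1 = 1)
p = I*√165 (p = √(-19 - 146) = √(-165) = I*√165 ≈ 12.845*I)
n(b) = -5
(O + n(g)) + p = (86 - 5) + I*√165 = 81 + I*√165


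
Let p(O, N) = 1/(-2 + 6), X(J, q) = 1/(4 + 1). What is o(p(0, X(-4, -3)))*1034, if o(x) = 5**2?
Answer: 25850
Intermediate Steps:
X(J, q) = 1/5
p(O, N) = 1/4
o(x) = 25
o(p(0, X(-4, -3)))*1034 = 25*1034 = 25850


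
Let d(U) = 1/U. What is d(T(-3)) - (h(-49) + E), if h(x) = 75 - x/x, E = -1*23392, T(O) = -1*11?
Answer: 256497/11 ≈ 23318.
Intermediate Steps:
T(O) = -11
E = -23392
h(x) = 74 (h(x) = 75 - 1*1 = 75 - 1 = 74)
d(T(-3)) - (h(-49) + E) = 1/(-11) - (74 - 23392) = -1/11 - 1*(-23318) = -1/11 + 23318 = 256497/11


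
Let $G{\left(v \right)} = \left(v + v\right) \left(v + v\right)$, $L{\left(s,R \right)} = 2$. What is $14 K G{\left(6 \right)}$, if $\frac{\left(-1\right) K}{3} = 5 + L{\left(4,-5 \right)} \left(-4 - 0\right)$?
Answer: $18144$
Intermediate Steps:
$K = 9$ ($K = - 3 \left(5 + 2 \left(-4 - 0\right)\right) = - 3 \left(5 + 2 \left(-4 + 0\right)\right) = - 3 \left(5 + 2 \left(-4\right)\right) = - 3 \left(5 - 8\right) = \left(-3\right) \left(-3\right) = 9$)
$G{\left(v \right)} = 4 v^{2}$ ($G{\left(v \right)} = 2 v 2 v = 4 v^{2}$)
$14 K G{\left(6 \right)} = 14 \cdot 9 \cdot 4 \cdot 6^{2} = 126 \cdot 4 \cdot 36 = 126 \cdot 144 = 18144$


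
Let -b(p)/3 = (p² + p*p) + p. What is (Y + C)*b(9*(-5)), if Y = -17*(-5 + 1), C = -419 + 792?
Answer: -5298615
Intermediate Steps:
b(p) = -6*p² - 3*p (b(p) = -3*((p² + p*p) + p) = -3*((p² + p²) + p) = -3*(2*p² + p) = -3*(p + 2*p²) = -6*p² - 3*p)
C = 373
Y = 68 (Y = -17*(-4) = 68)
(Y + C)*b(9*(-5)) = (68 + 373)*(-3*9*(-5)*(1 + 2*(9*(-5)))) = 441*(-3*(-45)*(1 + 2*(-45))) = 441*(-3*(-45)*(1 - 90)) = 441*(-3*(-45)*(-89)) = 441*(-12015) = -5298615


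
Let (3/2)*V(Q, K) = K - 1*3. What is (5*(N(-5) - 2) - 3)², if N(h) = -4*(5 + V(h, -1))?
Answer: 32041/9 ≈ 3560.1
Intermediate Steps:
V(Q, K) = -2 + 2*K/3 (V(Q, K) = 2*(K - 1*3)/3 = 2*(K - 3)/3 = 2*(-3 + K)/3 = -2 + 2*K/3)
N(h) = -28/3 (N(h) = -4*(5 + (-2 + (⅔)*(-1))) = -4*(5 + (-2 - ⅔)) = -4*(5 - 8/3) = -4*7/3 = -28/3)
(5*(N(-5) - 2) - 3)² = (5*(-28/3 - 2) - 3)² = (5*(-34/3) - 3)² = (-170/3 - 3)² = (-179/3)² = 32041/9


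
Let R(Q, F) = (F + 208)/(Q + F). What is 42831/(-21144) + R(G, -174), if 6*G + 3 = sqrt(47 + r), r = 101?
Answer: -17153831121/7725037928 - 408*sqrt(37)/1096061 ≈ -2.2228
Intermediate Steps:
G = -1/2 + sqrt(37)/3 (G = -1/2 + sqrt(47 + 101)/6 = -1/2 + sqrt(148)/6 = -1/2 + (2*sqrt(37))/6 = -1/2 + sqrt(37)/3 ≈ 1.5276)
R(Q, F) = (208 + F)/(F + Q)
42831/(-21144) + R(G, -174) = 42831/(-21144) + (208 - 174)/(-174 + (-1/2 + sqrt(37)/3)) = 42831*(-1/21144) + 34/(-349/2 + sqrt(37)/3) = -14277/7048 + 34/(-349/2 + sqrt(37)/3)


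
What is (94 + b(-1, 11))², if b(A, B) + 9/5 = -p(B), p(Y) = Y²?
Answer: 20736/25 ≈ 829.44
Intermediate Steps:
b(A, B) = -9/5 - B²
(94 + b(-1, 11))² = (94 + (-9/5 - 1*11²))² = (94 + (-9/5 - 1*121))² = (94 + (-9/5 - 121))² = (94 - 614/5)² = (-144/5)² = 20736/25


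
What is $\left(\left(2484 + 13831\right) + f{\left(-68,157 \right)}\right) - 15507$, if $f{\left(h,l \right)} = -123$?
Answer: $685$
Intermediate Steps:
$\left(\left(2484 + 13831\right) + f{\left(-68,157 \right)}\right) - 15507 = \left(\left(2484 + 13831\right) - 123\right) - 15507 = \left(16315 - 123\right) - 15507 = 16192 - 15507 = 685$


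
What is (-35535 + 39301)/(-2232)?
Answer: -1883/1116 ≈ -1.6873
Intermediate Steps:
(-35535 + 39301)/(-2232) = 3766*(-1/2232) = -1883/1116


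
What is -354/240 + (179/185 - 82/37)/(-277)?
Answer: -602843/409960 ≈ -1.4705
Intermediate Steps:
-354/240 + (179/185 - 82/37)/(-277) = -354*1/240 + (179*(1/185) - 82*1/37)*(-1/277) = -59/40 + (179/185 - 82/37)*(-1/277) = -59/40 - 231/185*(-1/277) = -59/40 + 231/51245 = -602843/409960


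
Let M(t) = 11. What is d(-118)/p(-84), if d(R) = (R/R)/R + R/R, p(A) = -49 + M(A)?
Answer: -117/4484 ≈ -0.026093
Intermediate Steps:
p(A) = -38 (p(A) = -49 + 11 = -38)
d(R) = 1 + 1/R (d(R) = 1/R + 1 = 1 + 1/R)
d(-118)/p(-84) = ((1 - 118)/(-118))/(-38) = -1/118*(-117)*(-1/38) = (117/118)*(-1/38) = -117/4484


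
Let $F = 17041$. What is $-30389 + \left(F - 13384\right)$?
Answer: $-26732$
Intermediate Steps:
$-30389 + \left(F - 13384\right) = -30389 + \left(17041 - 13384\right) = -30389 + 3657 = -26732$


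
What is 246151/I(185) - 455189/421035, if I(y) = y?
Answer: 20710795264/15578295 ≈ 1329.5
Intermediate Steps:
246151/I(185) - 455189/421035 = 246151/185 - 455189/421035 = 20710795264/15578295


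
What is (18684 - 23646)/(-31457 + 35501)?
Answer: -827/674 ≈ -1.2270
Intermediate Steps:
(18684 - 23646)/(-31457 + 35501) = -4962/4044 = -4962*1/4044 = -827/674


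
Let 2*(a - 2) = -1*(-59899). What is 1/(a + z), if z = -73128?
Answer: -2/86353 ≈ -2.3161e-5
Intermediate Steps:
a = 59903/2 (a = 2 + (-1*(-59899))/2 = 2 + (½)*59899 = 2 + 59899/2 = 59903/2 ≈ 29952.)
1/(a + z) = 1/(59903/2 - 73128) = 1/(-86353/2) = -2/86353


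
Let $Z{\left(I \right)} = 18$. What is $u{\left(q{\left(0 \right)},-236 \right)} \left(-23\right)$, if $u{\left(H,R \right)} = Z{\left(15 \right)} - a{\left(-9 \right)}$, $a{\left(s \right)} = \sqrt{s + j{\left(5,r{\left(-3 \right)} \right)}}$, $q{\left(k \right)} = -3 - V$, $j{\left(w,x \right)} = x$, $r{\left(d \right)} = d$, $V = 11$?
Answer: $-414 + 46 i \sqrt{3} \approx -414.0 + 79.674 i$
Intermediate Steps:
$q{\left(k \right)} = -14$ ($q{\left(k \right)} = -3 - 11 = -14$)
$a{\left(s \right)} = \sqrt{-3 + s}$ ($a{\left(s \right)} = \sqrt{s - 3} = \sqrt{-3 + s}$)
$u{\left(H,R \right)} = 18 - 2 i \sqrt{3}$ ($u{\left(H,R \right)} = 18 - \sqrt{-3 - 9} = 18 - \sqrt{-12} = 18 - 2 i \sqrt{3}$)
$u{\left(q{\left(0 \right)},-236 \right)} \left(-23\right) = \left(18 - 2 i \sqrt{3}\right) \left(-23\right) = -414 + 46 i \sqrt{3}$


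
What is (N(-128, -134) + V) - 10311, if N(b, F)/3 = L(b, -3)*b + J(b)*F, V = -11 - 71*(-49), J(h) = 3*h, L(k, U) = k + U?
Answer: 197829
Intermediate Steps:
L(k, U) = U + k
V = 3468 (V = -11 + 3479 = 3468)
N(b, F) = 3*b*(-3 + b) + 9*F*b (N(b, F) = 3*((-3 + b)*b + (3*b)*F) = 3*(b*(-3 + b) + 3*F*b) = 3*b*(-3 + b) + 9*F*b)
(N(-128, -134) + V) - 10311 = (3*(-128)*(-3 - 128 + 3*(-134)) + 3468) - 10311 = (3*(-128)*(-3 - 128 - 402) + 3468) - 10311 = (3*(-128)*(-533) + 3468) - 10311 = (204672 + 3468) - 10311 = 208140 - 10311 = 197829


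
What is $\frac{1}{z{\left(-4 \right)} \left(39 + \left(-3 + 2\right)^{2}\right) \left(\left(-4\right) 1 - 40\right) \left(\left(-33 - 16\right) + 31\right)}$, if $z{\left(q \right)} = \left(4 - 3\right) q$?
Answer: $- \frac{1}{126720} \approx -7.8914 \cdot 10^{-6}$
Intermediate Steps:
$z{\left(q \right)} = q$ ($z{\left(q \right)} = 1 q = q$)
$\frac{1}{z{\left(-4 \right)} \left(39 + \left(-3 + 2\right)^{2}\right) \left(\left(-4\right) 1 - 40\right) \left(\left(-33 - 16\right) + 31\right)} = \frac{1}{- 4 \left(39 + \left(-3 + 2\right)^{2}\right) \left(\left(-4\right) 1 - 40\right) \left(\left(-33 - 16\right) + 31\right)} = \frac{1}{- 4 \left(39 + \left(-1\right)^{2}\right) \left(-4 - 40\right) \left(-49 + 31\right)} = \frac{1}{- 4 \left(39 + 1\right) \left(-44\right) \left(-18\right)} = \frac{1}{- 4 \cdot 40 \left(-44\right) \left(-18\right)} = \frac{1}{\left(-4\right) \left(-1760\right) \left(-18\right)} = \frac{1}{7040 \left(-18\right)} = \frac{1}{-126720} = - \frac{1}{126720}$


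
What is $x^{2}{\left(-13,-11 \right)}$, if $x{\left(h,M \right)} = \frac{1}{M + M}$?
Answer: $\frac{1}{484} \approx 0.0020661$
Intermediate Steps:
$x{\left(h,M \right)} = \frac{1}{2 M}$
$x^{2}{\left(-13,-11 \right)} = \left(\frac{1}{2 \left(-11\right)}\right)^{2} = \left(\frac{1}{2} \left(- \frac{1}{11}\right)\right)^{2} = \left(- \frac{1}{22}\right)^{2} = \frac{1}{484}$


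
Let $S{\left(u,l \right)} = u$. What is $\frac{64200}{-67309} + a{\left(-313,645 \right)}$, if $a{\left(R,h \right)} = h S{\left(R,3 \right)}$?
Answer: $- \frac{13588741665}{67309} \approx -2.0189 \cdot 10^{5}$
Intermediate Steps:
$a{\left(R,h \right)} = R h$ ($a{\left(R,h \right)} = h R = R h$)
$\frac{64200}{-67309} + a{\left(-313,645 \right)} = \frac{64200}{-67309} - 201885 = 64200 \left(- \frac{1}{67309}\right) - 201885 = - \frac{64200}{67309} - 201885 = - \frac{13588741665}{67309}$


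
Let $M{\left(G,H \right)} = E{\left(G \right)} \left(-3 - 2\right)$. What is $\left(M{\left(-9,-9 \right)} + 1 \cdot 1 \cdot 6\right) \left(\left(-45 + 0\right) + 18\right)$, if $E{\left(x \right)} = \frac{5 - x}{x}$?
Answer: $-372$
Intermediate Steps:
$E{\left(x \right)} = \frac{5 - x}{x}$
$M{\left(G,H \right)} = - \frac{5 \left(5 - G\right)}{G}$ ($M{\left(G,H \right)} = \frac{5 - G}{G} \left(-3 - 2\right) = \frac{5 - G}{G} \left(-5\right) = - \frac{5 \left(5 - G\right)}{G}$)
$\left(M{\left(-9,-9 \right)} + 1 \cdot 1 \cdot 6\right) \left(\left(-45 + 0\right) + 18\right) = \left(\left(5 - \frac{25}{-9}\right) + 1 \cdot 1 \cdot 6\right) \left(\left(-45 + 0\right) + 18\right) = \left(\left(5 - - \frac{25}{9}\right) + 1 \cdot 6\right) \left(-45 + 18\right) = \left(\left(5 + \frac{25}{9}\right) + 6\right) \left(-27\right) = \left(\frac{70}{9} + 6\right) \left(-27\right) = \frac{124}{9} \left(-27\right) = -372$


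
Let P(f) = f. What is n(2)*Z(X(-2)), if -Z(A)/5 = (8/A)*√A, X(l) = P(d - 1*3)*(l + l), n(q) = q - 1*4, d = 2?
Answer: 40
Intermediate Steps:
n(q) = -4 + q (n(q) = q - 4 = -4 + q)
X(l) = -2*l (X(l) = (2 - 1*3)*(l + l) = (2 - 3)*(2*l) = -2*l)
Z(A) = -40/√A (Z(A) = -5*8/A*√A = -40/√A)
n(2)*Z(X(-2)) = (-4 + 2)*(-40/√(-2*(-2))) = -(-80)/√4 = -(-80)/2 = -2*(-20) = 40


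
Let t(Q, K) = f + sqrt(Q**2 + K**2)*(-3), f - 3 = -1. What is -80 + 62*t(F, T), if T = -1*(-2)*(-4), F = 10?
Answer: 44 - 372*sqrt(41) ≈ -2338.0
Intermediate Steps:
f = 2 (f = 3 - 1 = 2)
T = -8 (T = 2*(-4) = -8)
t(Q, K) = 2 - 3*sqrt(K**2 + Q**2) (t(Q, K) = 2 + sqrt(Q**2 + K**2)*(-3) = 2 + sqrt(K**2 + Q**2)*(-3) = 2 - 3*sqrt(K**2 + Q**2))
-80 + 62*t(F, T) = -80 + 62*(2 - 3*sqrt((-8)**2 + 10**2)) = -80 + 62*(2 - 3*sqrt(64 + 100)) = -80 + 62*(2 - 6*sqrt(41)) = -80 + (124 - 372*sqrt(41)) = 44 - 372*sqrt(41)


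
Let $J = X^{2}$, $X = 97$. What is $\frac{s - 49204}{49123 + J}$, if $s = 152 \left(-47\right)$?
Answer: $- \frac{14087}{14633} \approx -0.96269$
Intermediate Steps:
$J = 9409$ ($J = 97^{2} = 9409$)
$s = -7144$
$\frac{s - 49204}{49123 + J} = \frac{-7144 - 49204}{49123 + 9409} = - \frac{56348}{58532} = \left(-56348\right) \frac{1}{58532} = - \frac{14087}{14633}$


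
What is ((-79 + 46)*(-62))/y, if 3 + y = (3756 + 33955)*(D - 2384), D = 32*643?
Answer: 682/228679503 ≈ 2.9823e-6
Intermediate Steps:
D = 20576
y = 686038509 (y = -3 + (3756 + 33955)*(20576 - 2384) = -3 + 37711*18192 = -3 + 686038512 = 686038509)
((-79 + 46)*(-62))/y = ((-79 + 46)*(-62))/686038509 = -33*(-62)*(1/686038509) = 2046*(1/686038509) = 682/228679503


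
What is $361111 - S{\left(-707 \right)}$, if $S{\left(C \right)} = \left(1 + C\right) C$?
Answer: $-138031$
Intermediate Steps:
$S{\left(C \right)} = C \left(1 + C\right)$
$361111 - S{\left(-707 \right)} = 361111 - - 707 \left(1 - 707\right) = 361111 - \left(-707\right) \left(-706\right) = 361111 - 499142 = -138031$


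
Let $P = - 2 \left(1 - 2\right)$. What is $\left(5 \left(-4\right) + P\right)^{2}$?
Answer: $324$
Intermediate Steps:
$P = 2$ ($P = \left(-2\right) \left(-1\right) = 2$)
$\left(5 \left(-4\right) + P\right)^{2} = \left(5 \left(-4\right) + 2\right)^{2} = \left(-20 + 2\right)^{2} = \left(-18\right)^{2} = 324$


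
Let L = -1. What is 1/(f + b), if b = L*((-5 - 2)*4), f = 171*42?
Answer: 1/7210 ≈ 0.00013870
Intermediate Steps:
f = 7182
b = 28 (b = -(-5 - 2)*4 = -(-7)*4 = -1*(-28) = 28)
1/(f + b) = 1/(7182 + 28) = 1/7210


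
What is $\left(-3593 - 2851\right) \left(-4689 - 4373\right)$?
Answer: $58395528$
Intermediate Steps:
$\left(-3593 - 2851\right) \left(-4689 - 4373\right) = \left(-6444\right) \left(-9062\right) = 58395528$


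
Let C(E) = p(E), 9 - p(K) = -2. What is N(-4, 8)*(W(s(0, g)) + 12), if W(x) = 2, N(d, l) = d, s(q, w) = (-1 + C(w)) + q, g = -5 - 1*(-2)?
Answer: -56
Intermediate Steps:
p(K) = 11 (p(K) = 9 - 1*(-2) = 9 + 2 = 11)
g = -3 (g = -5 + 2 = -3)
C(E) = 11
s(q, w) = 10 + q (s(q, w) = (-1 + 11) + q = 10 + q)
N(-4, 8)*(W(s(0, g)) + 12) = -4*(2 + 12) = -4*14 = -56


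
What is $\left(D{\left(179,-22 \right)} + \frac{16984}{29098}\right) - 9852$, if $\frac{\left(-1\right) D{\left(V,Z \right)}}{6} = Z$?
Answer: $- \frac{141407788}{14549} \approx -9719.4$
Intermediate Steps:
$D{\left(V,Z \right)} = - 6 Z$
$\left(D{\left(179,-22 \right)} + \frac{16984}{29098}\right) - 9852 = \left(\left(-6\right) \left(-22\right) + \frac{16984}{29098}\right) - 9852 = \left(132 + 16984 \cdot \frac{1}{29098}\right) - 9852 = \left(132 + \frac{8492}{14549}\right) - 9852 = \frac{1928960}{14549} - 9852 = - \frac{141407788}{14549}$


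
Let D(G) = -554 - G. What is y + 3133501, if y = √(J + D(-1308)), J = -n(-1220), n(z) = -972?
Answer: 3133501 + √1726 ≈ 3.1335e+6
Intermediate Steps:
J = 972 (J = -1*(-972) = 972)
y = √1726 (y = √(972 + (-554 - 1*(-1308))) = √(972 + (-554 + 1308)) = √(972 + 754) = √1726 ≈ 41.545)
y + 3133501 = √1726 + 3133501 = 3133501 + √1726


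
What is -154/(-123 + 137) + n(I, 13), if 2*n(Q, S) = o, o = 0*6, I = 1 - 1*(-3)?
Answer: -11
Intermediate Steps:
I = 4 (I = 1 + 3 = 4)
o = 0
n(Q, S) = 0 (n(Q, S) = (1/2)*0 = 0)
-154/(-123 + 137) + n(I, 13) = -154/(-123 + 137) + 0 = -154/14 + 0 = (1/14)*(-154) + 0 = -11 + 0 = -11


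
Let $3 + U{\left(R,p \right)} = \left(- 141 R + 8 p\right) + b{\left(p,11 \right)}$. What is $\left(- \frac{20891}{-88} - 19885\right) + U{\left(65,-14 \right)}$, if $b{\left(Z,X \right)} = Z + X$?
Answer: $- \frac{2545893}{88} \approx -28931.0$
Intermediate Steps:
$b{\left(Z,X \right)} = X + Z$
$U{\left(R,p \right)} = 8 - 141 R + 9 p$ ($U{\left(R,p \right)} = -3 - \left(-11 - 9 p + 141 R\right) = -3 + \left(11 - 141 R + 9 p\right) = 8 - 141 R + 9 p$)
$\left(- \frac{20891}{-88} - 19885\right) + U{\left(65,-14 \right)} = \left(- \frac{20891}{-88} - 19885\right) + \left(8 - 9165 + 9 \left(-14\right)\right) = \left(\left(-20891\right) \left(- \frac{1}{88}\right) - 19885\right) - 9283 = \left(\frac{20891}{88} - 19885\right) - 9283 = - \frac{1728989}{88} - 9283 = - \frac{2545893}{88}$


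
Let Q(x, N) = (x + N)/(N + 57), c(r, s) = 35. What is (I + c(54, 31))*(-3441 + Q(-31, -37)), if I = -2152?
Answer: 36458974/5 ≈ 7.2918e+6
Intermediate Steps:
Q(x, N) = (N + x)/(57 + N)
(I + c(54, 31))*(-3441 + Q(-31, -37)) = (-2152 + 35)*(-3441 + (-37 - 31)/(57 - 37)) = -2117*(-3441 - 68/20) = -2117*(-3441 + (1/20)*(-68)) = -2117*(-3441 - 17/5) = -2117*(-17222/5) = 36458974/5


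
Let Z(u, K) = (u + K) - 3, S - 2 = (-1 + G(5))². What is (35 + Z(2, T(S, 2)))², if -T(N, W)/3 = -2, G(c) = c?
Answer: 1600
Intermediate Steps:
S = 18 (S = 2 + (-1 + 5)² = 2 + 4² = 2 + 16 = 18)
T(N, W) = 6 (T(N, W) = -3*(-2) = 6)
Z(u, K) = -3 + K + u (Z(u, K) = (K + u) - 3 = -3 + K + u)
(35 + Z(2, T(S, 2)))² = (35 + (-3 + 6 + 2))² = (35 + 5)² = 40² = 1600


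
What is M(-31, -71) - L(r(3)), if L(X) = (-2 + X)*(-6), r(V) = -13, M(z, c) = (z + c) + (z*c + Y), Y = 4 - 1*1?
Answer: 2012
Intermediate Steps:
Y = 3 (Y = 4 - 1 = 3)
M(z, c) = 3 + c + z + c*z (M(z, c) = (z + c) + (z*c + 3) = (c + z) + (c*z + 3) = (c + z) + (3 + c*z) = 3 + c + z + c*z)
L(X) = 12 - 6*X
M(-31, -71) - L(r(3)) = (3 - 71 - 31 - 71*(-31)) - (12 - 6*(-13)) = (3 - 71 - 31 + 2201) - (12 + 78) = 2102 - 1*90 = 2102 - 90 = 2012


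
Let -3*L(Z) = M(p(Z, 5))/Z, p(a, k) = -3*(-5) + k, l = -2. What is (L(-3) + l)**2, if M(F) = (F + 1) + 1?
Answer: 16/81 ≈ 0.19753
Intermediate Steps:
p(a, k) = 15 + k
M(F) = 2 + F (M(F) = (1 + F) + 1 = 2 + F)
L(Z) = -22/(3*Z) (L(Z) = -(2 + (15 + 5))/(3*Z) = -(2 + 20)/(3*Z) = -22/(3*Z))
(L(-3) + l)**2 = (-22/3/(-3) - 2)**2 = (-22/3*(-1/3) - 2)**2 = (22/9 - 2)**2 = (4/9)**2 = 16/81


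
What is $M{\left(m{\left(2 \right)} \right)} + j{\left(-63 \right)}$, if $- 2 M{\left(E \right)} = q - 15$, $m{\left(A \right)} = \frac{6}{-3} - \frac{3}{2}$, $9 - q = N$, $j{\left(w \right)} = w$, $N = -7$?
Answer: $- \frac{127}{2} \approx -63.5$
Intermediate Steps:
$q = 16$ ($q = 9 - -7 = 9 + 7 = 16$)
$m{\left(A \right)} = - \frac{7}{2}$ ($m{\left(A \right)} = 6 \left(- \frac{1}{3}\right) - \frac{3}{2} = -2 - \frac{3}{2} = - \frac{7}{2}$)
$M{\left(E \right)} = - \frac{1}{2}$ ($M{\left(E \right)} = - \frac{16 - 15}{2} = \left(- \frac{1}{2}\right) 1 = - \frac{1}{2}$)
$M{\left(m{\left(2 \right)} \right)} + j{\left(-63 \right)} = - \frac{1}{2} - 63 = - \frac{127}{2}$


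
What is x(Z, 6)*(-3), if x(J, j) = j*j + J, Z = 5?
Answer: -123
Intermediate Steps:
x(J, j) = J + j² (x(J, j) = j² + J = J + j²)
x(Z, 6)*(-3) = (5 + 6²)*(-3) = (5 + 36)*(-3) = 41*(-3) = -123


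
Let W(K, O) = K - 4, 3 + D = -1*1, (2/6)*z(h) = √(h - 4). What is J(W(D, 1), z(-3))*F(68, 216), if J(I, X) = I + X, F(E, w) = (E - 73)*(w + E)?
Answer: 11360 - 4260*I*√7 ≈ 11360.0 - 11271.0*I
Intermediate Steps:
z(h) = 3*√(-4 + h) (z(h) = 3*√(h - 4) = 3*√(-4 + h))
D = -4 (D = -3 - 1*1 = -3 - 1 = -4)
F(E, w) = (-73 + E)*(E + w)
W(K, O) = -4 + K
J(W(D, 1), z(-3))*F(68, 216) = ((-4 - 4) + 3*√(-4 - 3))*(68² - 73*68 - 73*216 + 68*216) = (-8 + 3*√(-7))*(4624 - 4964 - 15768 + 14688) = (-8 + 3*(I*√7))*(-1420) = (-8 + 3*I*√7)*(-1420) = 11360 - 4260*I*√7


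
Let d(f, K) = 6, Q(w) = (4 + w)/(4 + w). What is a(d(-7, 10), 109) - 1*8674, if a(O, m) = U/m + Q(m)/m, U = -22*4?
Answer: -945553/109 ≈ -8674.8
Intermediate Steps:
U = -88
Q(w) = 1
a(O, m) = -87/m (a(O, m) = -88/m + 1/m = -87/m)
a(d(-7, 10), 109) - 1*8674 = -87/109 - 1*8674 = -87*1/109 - 8674 = -87/109 - 8674 = -945553/109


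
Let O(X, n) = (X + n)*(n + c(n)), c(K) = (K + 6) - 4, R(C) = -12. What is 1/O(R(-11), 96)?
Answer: 1/16296 ≈ 6.1365e-5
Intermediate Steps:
c(K) = 2 + K (c(K) = (6 + K) - 4 = 2 + K)
O(X, n) = (2 + 2*n)*(X + n) (O(X, n) = (X + n)*(n + (2 + n)) = (X + n)*(2 + 2*n) = (2 + 2*n)*(X + n))
1/O(R(-11), 96) = 1/(2*(-12) + 2*96 + 2*96**2 + 2*(-12)*96) = 1/(-24 + 192 + 2*9216 - 2304) = 1/(-24 + 192 + 18432 - 2304) = 1/16296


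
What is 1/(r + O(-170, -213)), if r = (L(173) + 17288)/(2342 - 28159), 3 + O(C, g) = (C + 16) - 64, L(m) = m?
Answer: -25817/5723018 ≈ -0.0045111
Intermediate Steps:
O(C, g) = -51 + C (O(C, g) = -3 + ((C + 16) - 64) = -3 + ((16 + C) - 64) = -3 + (-48 + C) = -51 + C)
r = -17461/25817 (r = (173 + 17288)/(2342 - 28159) = 17461/(-25817) = 17461*(-1/25817) = -17461/25817 ≈ -0.67634)
1/(r + O(-170, -213)) = 1/(-17461/25817 + (-51 - 170)) = 1/(-17461/25817 - 221) = 1/(-5723018/25817) = -25817/5723018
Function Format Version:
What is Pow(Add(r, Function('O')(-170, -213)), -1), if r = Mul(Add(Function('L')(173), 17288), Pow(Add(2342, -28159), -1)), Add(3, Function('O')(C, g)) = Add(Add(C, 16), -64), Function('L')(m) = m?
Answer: Rational(-25817, 5723018) ≈ -0.0045111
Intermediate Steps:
Function('O')(C, g) = Add(-51, C) (Function('O')(C, g) = Add(-3, Add(Add(C, 16), -64)) = Add(-3, Add(Add(16, C), -64)) = Add(-3, Add(-48, C)) = Add(-51, C))
r = Rational(-17461, 25817) (r = Mul(Add(173, 17288), Pow(Add(2342, -28159), -1)) = Mul(17461, Pow(-25817, -1)) = Mul(17461, Rational(-1, 25817)) = Rational(-17461, 25817) ≈ -0.67634)
Pow(Add(r, Function('O')(-170, -213)), -1) = Pow(Add(Rational(-17461, 25817), Add(-51, -170)), -1) = Pow(Add(Rational(-17461, 25817), -221), -1) = Pow(Rational(-5723018, 25817), -1) = Rational(-25817, 5723018)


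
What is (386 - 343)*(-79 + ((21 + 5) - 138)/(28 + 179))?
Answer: -707995/207 ≈ -3420.3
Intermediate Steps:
(386 - 343)*(-79 + ((21 + 5) - 138)/(28 + 179)) = 43*(-79 + (26 - 138)/207) = 43*(-79 - 112*1/207) = 43*(-79 - 112/207) = 43*(-16465/207) = -707995/207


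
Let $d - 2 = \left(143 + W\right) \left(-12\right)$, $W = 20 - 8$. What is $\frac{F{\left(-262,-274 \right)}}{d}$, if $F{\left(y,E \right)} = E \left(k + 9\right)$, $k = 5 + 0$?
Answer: $\frac{1918}{929} \approx 2.0646$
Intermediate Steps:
$k = 5$
$W = 12$ ($W = 20 - 8 = 12$)
$d = -1858$ ($d = 2 + \left(143 + 12\right) \left(-12\right) = 2 + 155 \left(-12\right) = 2 - 1860 = -1858$)
$F{\left(y,E \right)} = 14 E$ ($F{\left(y,E \right)} = E \left(5 + 9\right) = E 14 = 14 E$)
$\frac{F{\left(-262,-274 \right)}}{d} = \frac{14 \left(-274\right)}{-1858} = \left(-3836\right) \left(- \frac{1}{1858}\right) = \frac{1918}{929}$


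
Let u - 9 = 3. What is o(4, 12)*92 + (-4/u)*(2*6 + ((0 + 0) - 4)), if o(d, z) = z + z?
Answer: 6616/3 ≈ 2205.3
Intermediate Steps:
u = 12 (u = 9 + 3 = 12)
o(d, z) = 2*z
o(4, 12)*92 + (-4/u)*(2*6 + ((0 + 0) - 4)) = (2*12)*92 + (-4/12)*(2*6 + ((0 + 0) - 4)) = 24*92 + (-4*1/12)*(12 + (0 - 4)) = 2208 - (12 - 4)/3 = 2208 - ⅓*8 = 2208 - 8/3 = 6616/3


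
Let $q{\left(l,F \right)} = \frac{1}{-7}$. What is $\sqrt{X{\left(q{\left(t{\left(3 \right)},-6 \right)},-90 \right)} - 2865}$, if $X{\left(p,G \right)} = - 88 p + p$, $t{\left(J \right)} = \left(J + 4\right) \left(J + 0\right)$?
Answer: $\frac{16 i \sqrt{546}}{7} \approx 53.409 i$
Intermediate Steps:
$t{\left(J \right)} = J \left(4 + J\right)$ ($t{\left(J \right)} = \left(4 + J\right) J = J \left(4 + J\right)$)
$q{\left(l,F \right)} = - \frac{1}{7}$
$X{\left(p,G \right)} = - 87 p$
$\sqrt{X{\left(q{\left(t{\left(3 \right)},-6 \right)},-90 \right)} - 2865} = \sqrt{\left(-87\right) \left(- \frac{1}{7}\right) - 2865} = \sqrt{\frac{87}{7} - 2865} = \sqrt{- \frac{19968}{7}} = \frac{16 i \sqrt{546}}{7}$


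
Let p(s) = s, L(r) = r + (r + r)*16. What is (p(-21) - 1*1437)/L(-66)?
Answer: 81/121 ≈ 0.66942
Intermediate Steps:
L(r) = 33*r (L(r) = r + (2*r)*16 = r + 32*r = 33*r)
(p(-21) - 1*1437)/L(-66) = (-21 - 1*1437)/((33*(-66))) = (-21 - 1437)/(-2178) = -1458*(-1/2178) = 81/121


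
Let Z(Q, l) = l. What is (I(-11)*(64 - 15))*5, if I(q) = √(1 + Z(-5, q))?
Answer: 245*I*√10 ≈ 774.76*I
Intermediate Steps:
I(q) = √(1 + q)
(I(-11)*(64 - 15))*5 = (√(1 - 11)*(64 - 15))*5 = (√(-10)*49)*5 = ((I*√10)*49)*5 = (49*I*√10)*5 = 245*I*√10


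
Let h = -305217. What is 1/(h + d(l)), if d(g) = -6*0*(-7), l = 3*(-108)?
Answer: -1/305217 ≈ -3.2764e-6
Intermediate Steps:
l = -324
d(g) = 0 (d(g) = 0*(-7) = 0)
1/(h + d(l)) = 1/(-305217 + 0) = 1/(-305217) = -1/305217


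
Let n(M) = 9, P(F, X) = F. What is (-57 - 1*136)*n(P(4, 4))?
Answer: -1737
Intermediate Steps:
(-57 - 1*136)*n(P(4, 4)) = (-57 - 1*136)*9 = (-57 - 136)*9 = -193*9 = -1737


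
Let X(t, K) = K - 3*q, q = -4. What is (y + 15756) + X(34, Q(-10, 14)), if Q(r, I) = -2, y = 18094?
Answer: 33860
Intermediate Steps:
X(t, K) = 12 + K (X(t, K) = K - 3*(-4) = K + 12 = 12 + K)
(y + 15756) + X(34, Q(-10, 14)) = (18094 + 15756) + (12 - 2) = 33850 + 10 = 33860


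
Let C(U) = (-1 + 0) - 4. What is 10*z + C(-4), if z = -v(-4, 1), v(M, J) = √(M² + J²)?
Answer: -5 - 10*√17 ≈ -46.231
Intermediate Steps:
C(U) = -5 (C(U) = -1 - 4 = -5)
v(M, J) = √(J² + M²)
z = -√17 (z = -√(1² + (-4)²) = -√(1 + 16) = -√17 ≈ -4.1231)
10*z + C(-4) = 10*(-√17) - 5 = -10*√17 - 5 = -5 - 10*√17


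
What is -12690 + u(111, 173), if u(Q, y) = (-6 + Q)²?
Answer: -1665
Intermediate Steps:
-12690 + u(111, 173) = -12690 + (-6 + 111)² = -12690 + 105² = -12690 + 11025 = -1665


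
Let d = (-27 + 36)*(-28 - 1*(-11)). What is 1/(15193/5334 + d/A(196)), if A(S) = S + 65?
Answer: 154686/349919 ≈ 0.44206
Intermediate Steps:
A(S) = 65 + S
d = -153 (d = 9*(-28 + 11) = 9*(-17) = -153)
1/(15193/5334 + d/A(196)) = 1/(15193/5334 - 153/(65 + 196)) = 1/(15193*(1/5334) - 153/261) = 1/(15193/5334 - 153*1/261) = 1/(15193/5334 - 17/29) = 1/(349919/154686) = 154686/349919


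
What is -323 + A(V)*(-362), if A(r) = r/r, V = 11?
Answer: -685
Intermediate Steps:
A(r) = 1
-323 + A(V)*(-362) = -323 + 1*(-362) = -323 - 362 = -685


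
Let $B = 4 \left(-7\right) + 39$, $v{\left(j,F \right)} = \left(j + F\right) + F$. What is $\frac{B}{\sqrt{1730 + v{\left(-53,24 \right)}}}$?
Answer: $\frac{11 \sqrt{69}}{345} \approx 0.26485$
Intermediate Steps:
$v{\left(j,F \right)} = j + 2 F$ ($v{\left(j,F \right)} = \left(F + j\right) + F = j + 2 F$)
$B = 11$ ($B = -28 + 39 = 11$)
$\frac{B}{\sqrt{1730 + v{\left(-53,24 \right)}}} = \frac{11}{\sqrt{1730 + \left(-53 + 2 \cdot 24\right)}} = \frac{11}{\sqrt{1730 + \left(-53 + 48\right)}} = \frac{11}{\sqrt{1730 - 5}} = \frac{11}{\sqrt{1725}} = \frac{11}{5 \sqrt{69}} = 11 \frac{\sqrt{69}}{345} = \frac{11 \sqrt{69}}{345}$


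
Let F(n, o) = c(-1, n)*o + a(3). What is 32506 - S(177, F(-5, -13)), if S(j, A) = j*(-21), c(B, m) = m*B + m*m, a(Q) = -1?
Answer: 36223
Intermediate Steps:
c(B, m) = m² + B*m (c(B, m) = B*m + m² = m² + B*m)
F(n, o) = -1 + n*o*(-1 + n) (F(n, o) = (n*(-1 + n))*o - 1 = n*o*(-1 + n) - 1 = -1 + n*o*(-1 + n))
S(j, A) = -21*j
32506 - S(177, F(-5, -13)) = 32506 - (-21)*177 = 32506 - 1*(-3717) = 32506 + 3717 = 36223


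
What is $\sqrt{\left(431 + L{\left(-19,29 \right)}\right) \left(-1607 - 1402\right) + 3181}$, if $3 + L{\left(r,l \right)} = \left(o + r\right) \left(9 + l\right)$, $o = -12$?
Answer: $\sqrt{2259931} \approx 1503.3$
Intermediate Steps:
$L{\left(r,l \right)} = -3 + \left(-12 + r\right) \left(9 + l\right)$
$\sqrt{\left(431 + L{\left(-19,29 \right)}\right) \left(-1607 - 1402\right) + 3181} = \sqrt{\left(431 + \left(-111 - 348 + 9 \left(-19\right) + 29 \left(-19\right)\right)\right) \left(-1607 - 1402\right) + 3181} = \sqrt{\left(431 - 1181\right) \left(-3009\right) + 3181} = \sqrt{\left(-750\right) \left(-3009\right) + 3181} = \sqrt{2256750 + 3181} = \sqrt{2259931}$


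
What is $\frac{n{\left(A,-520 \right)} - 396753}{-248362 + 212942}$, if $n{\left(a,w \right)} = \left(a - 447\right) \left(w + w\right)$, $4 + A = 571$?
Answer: $\frac{521553}{35420} \approx 14.725$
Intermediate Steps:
$A = 567$ ($A = -4 + 571 = 567$)
$n{\left(a,w \right)} = 2 w \left(-447 + a\right)$ ($n{\left(a,w \right)} = \left(-447 + a\right) 2 w = 2 w \left(-447 + a\right)$)
$\frac{n{\left(A,-520 \right)} - 396753}{-248362 + 212942} = \frac{2 \left(-520\right) \left(-447 + 567\right) - 396753}{-248362 + 212942} = \frac{2 \left(-520\right) 120 - 396753}{-35420} = \left(-124800 - 396753\right) \left(- \frac{1}{35420}\right) = \left(-521553\right) \left(- \frac{1}{35420}\right) = \frac{521553}{35420}$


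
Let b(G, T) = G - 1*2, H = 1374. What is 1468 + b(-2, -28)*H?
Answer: -4028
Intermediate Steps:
b(G, T) = -2 + G (b(G, T) = G - 2 = -2 + G)
1468 + b(-2, -28)*H = 1468 + (-2 - 2)*1374 = 1468 - 4*1374 = 1468 - 5496 = -4028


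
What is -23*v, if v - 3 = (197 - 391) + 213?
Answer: -506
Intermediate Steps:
v = 22 (v = 3 + ((197 - 391) + 213) = 3 + (-194 + 213) = 3 + 19 = 22)
-23*v = -23*22 = -506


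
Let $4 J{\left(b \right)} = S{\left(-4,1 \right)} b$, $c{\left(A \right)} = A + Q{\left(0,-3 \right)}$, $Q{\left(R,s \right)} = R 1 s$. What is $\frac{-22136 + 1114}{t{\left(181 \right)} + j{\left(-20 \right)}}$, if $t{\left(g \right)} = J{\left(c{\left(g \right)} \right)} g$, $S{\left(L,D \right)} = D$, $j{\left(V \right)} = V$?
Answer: $- \frac{84088}{32681} \approx -2.573$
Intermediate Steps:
$Q{\left(R,s \right)} = R s$
$c{\left(A \right)} = A$ ($c{\left(A \right)} = A + 0 \left(-3\right) = A + 0 = A$)
$J{\left(b \right)} = \frac{b}{4}$ ($J{\left(b \right)} = \frac{1 b}{4} = \frac{b}{4}$)
$t{\left(g \right)} = \frac{g^{2}}{4}$ ($t{\left(g \right)} = \frac{g}{4} g = \frac{g^{2}}{4}$)
$\frac{-22136 + 1114}{t{\left(181 \right)} + j{\left(-20 \right)}} = \frac{-22136 + 1114}{\frac{181^{2}}{4} - 20} = - \frac{21022}{\frac{1}{4} \cdot 32761 - 20} = - \frac{21022}{\frac{32761}{4} - 20} = - \frac{21022}{\frac{32681}{4}} = \left(-21022\right) \frac{4}{32681} = - \frac{84088}{32681}$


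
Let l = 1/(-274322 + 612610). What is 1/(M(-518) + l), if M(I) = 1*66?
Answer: 338288/22327009 ≈ 0.015152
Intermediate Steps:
M(I) = 66
l = 1/338288 ≈ 2.9561e-6
1/(M(-518) + l) = 1/(66 + 1/338288) = 1/(22327009/338288) = 338288/22327009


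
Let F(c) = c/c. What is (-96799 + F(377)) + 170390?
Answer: 73592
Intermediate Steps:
F(c) = 1
(-96799 + F(377)) + 170390 = (-96799 + 1) + 170390 = -96798 + 170390 = 73592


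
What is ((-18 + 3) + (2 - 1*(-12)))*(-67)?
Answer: 67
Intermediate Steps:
((-18 + 3) + (2 - 1*(-12)))*(-67) = (-15 + (2 + 12))*(-67) = (-15 + 14)*(-67) = -1*(-67) = 67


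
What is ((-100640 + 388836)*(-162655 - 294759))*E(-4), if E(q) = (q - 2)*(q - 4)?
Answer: -6327594486912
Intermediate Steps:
E(q) = (-4 + q)*(-2 + q) (E(q) = (-2 + q)*(-4 + q) = (-4 + q)*(-2 + q))
((-100640 + 388836)*(-162655 - 294759))*E(-4) = ((-100640 + 388836)*(-162655 - 294759))*(8 + (-4)² - 6*(-4)) = (288196*(-457414))*(8 + 16 + 24) = -131824885144*48 = -6327594486912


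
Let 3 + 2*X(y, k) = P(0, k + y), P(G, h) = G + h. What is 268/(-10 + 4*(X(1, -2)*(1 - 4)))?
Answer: 134/7 ≈ 19.143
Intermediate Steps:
X(y, k) = -3/2 + k/2 + y/2 (X(y, k) = -3/2 + (0 + (k + y))/2 = -3/2 + (k + y)/2 = -3/2 + (k/2 + y/2) = -3/2 + k/2 + y/2)
268/(-10 + 4*(X(1, -2)*(1 - 4))) = 268/(-10 + 4*((-3/2 + (½)*(-2) + (½)*1)*(1 - 4))) = 268/(-10 + 4*((-3/2 - 1 + ½)*(-3))) = 268/(-10 + 4*(-2*(-3))) = 268/(-10 + 4*6) = 268/(-10 + 24) = 268/14 = 268*(1/14) = 134/7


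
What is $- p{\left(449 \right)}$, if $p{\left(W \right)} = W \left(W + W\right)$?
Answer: $-403202$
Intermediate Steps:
$p{\left(W \right)} = 2 W^{2}$ ($p{\left(W \right)} = W 2 W = 2 W^{2}$)
$- p{\left(449 \right)} = - 2 \cdot 449^{2} = - 2 \cdot 201601 = \left(-1\right) 403202 = -403202$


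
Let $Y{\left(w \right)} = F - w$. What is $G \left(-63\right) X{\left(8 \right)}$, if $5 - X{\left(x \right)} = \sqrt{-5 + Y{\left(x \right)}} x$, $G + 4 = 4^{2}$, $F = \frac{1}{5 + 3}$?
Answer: $-3780 + 1512 i \sqrt{206} \approx -3780.0 + 21701.0 i$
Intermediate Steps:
$F = \frac{1}{8} \approx 0.125$
$Y{\left(w \right)} = \frac{1}{8} - w$
$G = 12$ ($G = -4 + 4^{2} = -4 + 16 = 12$)
$X{\left(x \right)} = 5 - x \sqrt{- \frac{39}{8} - x}$ ($X{\left(x \right)} = 5 - \sqrt{-5 - \left(- \frac{1}{8} + x\right)} x = 5 - \sqrt{- \frac{39}{8} - x} x = 5 - x \sqrt{- \frac{39}{8} - x}$)
$G \left(-63\right) X{\left(8 \right)} = 12 \left(-63\right) \left(5 - 2 \sqrt{-78 - 128}\right) = - 756 \left(5 - 2 \sqrt{-78 - 128}\right) = - 756 \left(5 - 2 \sqrt{-206}\right) = - 756 \left(5 - 2 i \sqrt{206}\right) = -3780 + 1512 i \sqrt{206}$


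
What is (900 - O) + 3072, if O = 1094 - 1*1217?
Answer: 4095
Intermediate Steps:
O = -123 (O = 1094 - 1217 = -123)
(900 - O) + 3072 = (900 - 1*(-123)) + 3072 = (900 + 123) + 3072 = 1023 + 3072 = 4095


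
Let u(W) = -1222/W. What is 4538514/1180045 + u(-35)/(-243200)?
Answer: 3863038915301/1004454304000 ≈ 3.8459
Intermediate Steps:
4538514/1180045 + u(-35)/(-243200) = 4538514/1180045 - 1222/(-35)/(-243200) = 4538514*(1/1180045) - 1222*(-1/35)*(-1/243200) = 4538514/1180045 + (1222/35)*(-1/243200) = 4538514/1180045 - 611/4256000 = 3863038915301/1004454304000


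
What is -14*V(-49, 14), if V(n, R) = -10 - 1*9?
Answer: 266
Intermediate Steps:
V(n, R) = -19 (V(n, R) = -10 - 9 = -19)
-14*V(-49, 14) = -14*(-19) = 266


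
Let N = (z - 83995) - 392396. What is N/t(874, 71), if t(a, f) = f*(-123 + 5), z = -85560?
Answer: 561951/8378 ≈ 67.075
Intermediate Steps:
t(a, f) = -118*f (t(a, f) = f*(-118) = -118*f)
N = -561951 (N = (-85560 - 83995) - 392396 = -169555 - 392396 = -561951)
N/t(874, 71) = -561951/((-118*71)) = -561951/(-8378) = -561951*(-1/8378) = 561951/8378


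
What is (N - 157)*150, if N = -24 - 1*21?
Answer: -30300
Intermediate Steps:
N = -45 (N = -24 - 21 = -45)
(N - 157)*150 = (-45 - 157)*150 = -202*150 = -30300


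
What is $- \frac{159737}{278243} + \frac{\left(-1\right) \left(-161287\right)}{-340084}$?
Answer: $- \frac{99200976649}{94625992412} \approx -1.0483$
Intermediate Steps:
$- \frac{159737}{278243} + \frac{\left(-1\right) \left(-161287\right)}{-340084} = \left(-159737\right) \frac{1}{278243} + 161287 \left(- \frac{1}{340084}\right) = - \frac{159737}{278243} - \frac{161287}{340084} = - \frac{99200976649}{94625992412}$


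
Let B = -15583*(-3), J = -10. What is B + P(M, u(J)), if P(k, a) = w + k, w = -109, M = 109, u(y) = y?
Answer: 46749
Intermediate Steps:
B = 46749
P(k, a) = -109 + k
B + P(M, u(J)) = 46749 + (-109 + 109) = 46749 + 0 = 46749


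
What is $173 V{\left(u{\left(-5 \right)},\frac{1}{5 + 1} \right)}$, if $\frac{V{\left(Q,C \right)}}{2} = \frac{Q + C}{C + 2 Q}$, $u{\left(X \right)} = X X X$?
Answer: $\frac{259154}{1499} \approx 172.88$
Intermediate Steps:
$u{\left(X \right)} = X^{3}$ ($u{\left(X \right)} = X^{2} X = X^{3}$)
$V{\left(Q,C \right)} = \frac{2 \left(C + Q\right)}{C + 2 Q}$ ($V{\left(Q,C \right)} = 2 \frac{Q + C}{C + 2 Q} = 2 \frac{C + Q}{C + 2 Q} = \frac{2 \left(C + Q\right)}{C + 2 Q}$)
$173 V{\left(u{\left(-5 \right)},\frac{1}{5 + 1} \right)} = 173 \frac{2 \left(\frac{1}{5 + 1} + \left(-5\right)^{3}\right)}{\frac{1}{5 + 1} + 2 \left(-5\right)^{3}} = 173 \frac{2 \left(\frac{1}{6} - 125\right)}{\frac{1}{6} + 2 \left(-125\right)} = 173 \frac{2 \left(\frac{1}{6} - 125\right)}{\frac{1}{6} - 250} = 173 \cdot 2 \frac{1}{- \frac{1499}{6}} \left(- \frac{749}{6}\right) = 173 \cdot 2 \left(- \frac{6}{1499}\right) \left(- \frac{749}{6}\right) = 173 \cdot \frac{1498}{1499} = \frac{259154}{1499}$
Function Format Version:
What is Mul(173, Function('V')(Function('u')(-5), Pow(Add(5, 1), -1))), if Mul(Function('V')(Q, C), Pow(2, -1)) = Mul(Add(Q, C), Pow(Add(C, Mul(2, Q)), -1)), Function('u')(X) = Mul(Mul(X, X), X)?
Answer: Rational(259154, 1499) ≈ 172.88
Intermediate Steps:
Function('u')(X) = Pow(X, 3) (Function('u')(X) = Mul(Pow(X, 2), X) = Pow(X, 3))
Function('V')(Q, C) = Mul(2, Pow(Add(C, Mul(2, Q)), -1), Add(C, Q)) (Function('V')(Q, C) = Mul(2, Mul(Add(Q, C), Pow(Add(C, Mul(2, Q)), -1))) = Mul(2, Mul(Add(C, Q), Pow(Add(C, Mul(2, Q)), -1))) = Mul(2, Mul(Pow(Add(C, Mul(2, Q)), -1), Add(C, Q))) = Mul(2, Pow(Add(C, Mul(2, Q)), -1), Add(C, Q)))
Mul(173, Function('V')(Function('u')(-5), Pow(Add(5, 1), -1))) = Mul(173, Mul(2, Pow(Add(Pow(Add(5, 1), -1), Mul(2, Pow(-5, 3))), -1), Add(Pow(Add(5, 1), -1), Pow(-5, 3)))) = Mul(173, Mul(2, Pow(Add(Pow(6, -1), Mul(2, -125)), -1), Add(Pow(6, -1), -125))) = Mul(173, Mul(2, Pow(Add(Rational(1, 6), -250), -1), Add(Rational(1, 6), -125))) = Mul(173, Mul(2, Pow(Rational(-1499, 6), -1), Rational(-749, 6))) = Mul(173, Mul(2, Rational(-6, 1499), Rational(-749, 6))) = Mul(173, Rational(1498, 1499)) = Rational(259154, 1499)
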